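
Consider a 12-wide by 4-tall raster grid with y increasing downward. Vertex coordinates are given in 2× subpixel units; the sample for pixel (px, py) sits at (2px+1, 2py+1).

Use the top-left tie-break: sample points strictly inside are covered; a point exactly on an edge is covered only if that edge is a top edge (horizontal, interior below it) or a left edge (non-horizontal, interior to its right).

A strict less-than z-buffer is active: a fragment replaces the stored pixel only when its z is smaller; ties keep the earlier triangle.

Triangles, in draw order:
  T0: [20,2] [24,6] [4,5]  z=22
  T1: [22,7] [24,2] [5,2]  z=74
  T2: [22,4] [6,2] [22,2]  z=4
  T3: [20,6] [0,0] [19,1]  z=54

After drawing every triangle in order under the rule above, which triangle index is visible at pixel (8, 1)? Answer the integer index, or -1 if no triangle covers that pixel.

T0:
  2·area = 76
  edge (20, 2)→(24, 6): d=(4,4) right/bottom  bias=-1
  edge (24, 6)→(4, 5): d=(-20,-1) top-left  bias=+0
  edge (4, 5)→(20, 2): d=(16,-3) top-left  bias=+0
    (9,0)@(19, 1): e=[0,95,-19] → ·  [on edge]
    (7,1)@(15, 3): e=[24,51,1] → █
    (8,1)@(17, 3): e=[16,53,7] → █
    (9,1)@(19, 3): e=[8,55,13] → █
    (10,1)@(21, 3): e=[0,57,19] → ·  [on edge]
    (2,2)@(5, 5): e=[72,1,3] → █
    (3,2)@(7, 5): e=[64,3,9] → █
    (4,2)@(9, 5): e=[56,5,15] → █
    (5,2)@(11, 5): e=[48,7,21] → █
    (6,2)@(13, 5): e=[40,9,27] → █
    (10,2)@(21, 5): e=[8,17,51] → █
    (11,2)@(23, 5): e=[0,19,57] → ·  [on edge]
  covered (12 px):
    · · · · · · · · · · · ·
    · · · · · · · █ █ █ · ·
    · · █ █ █ █ █ █ █ █ █ ·
    · · · · · · · · · · · ·
T1:
  2·area = 95  (B↔C swapped to make it positive)
  edge (22, 7)→(5, 2): d=(-17,-5) top-left  bias=+0
  edge (5, 2)→(24, 2): d=(19,0) top-left  bias=+0
  edge (24, 2)→(22, 7): d=(-2,5) right/bottom  bias=-1
    (4,1)@(9, 3): e=[3,19,73] → █
    (5,1)@(11, 3): e=[13,19,63] → █
    (6,1)@(13, 3): e=[23,19,53] → █
    (7,1)@(15, 3): e=[33,19,43] → █
    (8,1)@(17, 3): e=[43,19,33] → █
    (9,1)@(19, 3): e=[53,19,23] → █
    (10,1)@(21, 3): e=[63,19,13] → █
    (11,1)@(23, 3): e=[73,19,3] → █
    (4,2)@(9, 5): e=[-31,57,69] → ·
    (5,2)@(11, 5): e=[-21,57,59] → ·
    (6,2)@(13, 5): e=[-11,57,49] → ·
    (7,2)@(15, 5): e=[-1,57,39] → ·
  covered (11 px):
    · · · · · · · · · · · ·
    · · · · █ █ █ █ █ █ █ █
    · · · · · · · · █ █ █ ·
    · · · · · · · · · · · ·
T2:
  2·area = 32
  edge (22, 4)→(6, 2): d=(-16,-2) top-left  bias=+0
  edge (6, 2)→(22, 2): d=(16,0) top-left  bias=+0
  edge (22, 2)→(22, 4): d=(0,2) right/bottom  bias=-1
    (7,1)@(15, 3): e=[2,16,14] → █
    (8,1)@(17, 3): e=[6,16,10] → █
    (9,1)@(19, 3): e=[10,16,6] → █
    (10,1)@(21, 3): e=[14,16,2] → █
    (11,1)@(23, 3): e=[18,16,-2] → ·
    (7,2)@(15, 5): e=[-30,48,14] → ·
    (8,2)@(17, 5): e=[-26,48,10] → ·
    (9,2)@(19, 5): e=[-22,48,6] → ·
    (10,2)@(21, 5): e=[-18,48,2] → ·
  covered (4 px):
    · · · · · · · · · · · ·
    · · · · · · · █ █ █ █ ·
    · · · · · · · · · · · ·
    · · · · · · · · · · · ·
T3:
  2·area = 94
  edge (20, 6)→(0, 0): d=(-20,-6) top-left  bias=+0
  edge (0, 0)→(19, 1): d=(19,1) right/bottom  bias=-1
  edge (19, 1)→(20, 6): d=(1,5) right/bottom  bias=-1
    (2,0)@(5, 1): e=[10,14,70] → █
    (3,0)@(7, 1): e=[22,12,60] → █
    (4,0)@(9, 1): e=[34,10,50] → █
    (5,0)@(11, 1): e=[46,8,40] → █
    (6,0)@(13, 1): e=[58,6,30] → █
    (7,0)@(15, 1): e=[70,4,20] → █
    (8,0)@(17, 1): e=[82,2,10] → █
    (9,0)@(19, 1): e=[94,0,0] → ·  [on edge]
    (2,1)@(5, 3): e=[-30,52,72] → ·
    (3,1)@(7, 3): e=[-18,50,62] → ·
    (4,1)@(9, 3): e=[-6,48,52] → ·
    (5,1)@(11, 3): e=[6,46,42] → █
  covered (14 px):
    · · █ █ █ █ █ █ █ · · ·
    · · · · · █ █ █ █ █ · ·
    · · · · · · · · █ █ · ·
    · · · · · · · · · · · ·

Z-buffer (winner per pixel, '.' = empty):
  . . 3 3 3 3 3 3 3 . . .
  . . . . 1 3 3 2 2 2 2 1
  . . 0 0 0 0 0 0 0 0 0 .
  . . . . . . . . . . . .

Result: 2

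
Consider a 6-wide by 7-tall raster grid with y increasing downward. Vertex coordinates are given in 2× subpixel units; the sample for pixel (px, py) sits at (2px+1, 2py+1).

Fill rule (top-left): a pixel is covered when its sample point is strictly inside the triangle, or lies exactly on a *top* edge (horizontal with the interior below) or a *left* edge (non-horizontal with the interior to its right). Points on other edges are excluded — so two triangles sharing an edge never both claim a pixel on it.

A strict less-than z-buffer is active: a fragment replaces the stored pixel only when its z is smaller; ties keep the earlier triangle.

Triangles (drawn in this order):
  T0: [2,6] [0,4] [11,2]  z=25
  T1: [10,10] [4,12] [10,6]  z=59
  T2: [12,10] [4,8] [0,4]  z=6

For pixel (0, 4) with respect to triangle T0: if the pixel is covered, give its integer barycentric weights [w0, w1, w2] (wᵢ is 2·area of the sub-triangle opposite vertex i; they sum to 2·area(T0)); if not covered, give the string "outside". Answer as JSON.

T0:
  2·area = 26
  edge (2, 6)→(0, 4): d=(-2,-2) top-left  bias=+0
  edge (0, 4)→(11, 2): d=(11,-2) top-left  bias=+0
  edge (11, 2)→(2, 6): d=(-9,4) right/bottom  bias=-1
    (3,1)@(7, 3): e=[16,3,7] → X
    (4,1)@(9, 3): e=[20,7,-1] → .
    (0,2)@(1, 5): e=[0,13,13] → X  [on edge]
    (1,2)@(3, 5): e=[4,17,5] → X
    (2,2)@(5, 5): e=[8,21,-3] → .
    (3,2)@(7, 5): e=[12,25,-11] → .
    (0,3)@(1, 7): e=[-4,35,-5] → .
    (1,3)@(3, 7): e=[0,39,-13] → .  [on edge]
    (2,4)@(5, 9): e=[0,65,-39] → .  [on edge]
    (3,5)@(7, 11): e=[0,91,-65] → .  [on edge]
    (4,6)@(9, 13): e=[0,117,-91] → .  [on edge]
  covered (3 px):
    . . . . . .
    . . . X . .
    X X . . . .
    . . . . . .
    . . . . . .
    . . . . . .
    . . . . . .
T1:
  2·area = 24
  edge (10, 10)→(4, 12): d=(-6,2) right/bottom  bias=-1
  edge (4, 12)→(10, 6): d=(6,-6) top-left  bias=+0
  edge (10, 6)→(10, 10): d=(0,4) right/bottom  bias=-1
    (5,2)@(11, 5): e=[28,0,-4] → .  [on edge]
    (4,3)@(9, 7): e=[20,0,4] → X  [on edge]
    (5,3)@(11, 7): e=[16,12,-4] → .
    (3,4)@(7, 9): e=[12,0,12] → X  [on edge]
    (5,4)@(11, 9): e=[4,24,-4] → .
    (2,5)@(5, 11): e=[4,0,20] → X  [on edge]
    (3,5)@(7, 11): e=[0,12,12] → .  [on edge]
    (4,5)@(9, 11): e=[-4,24,4] → .
    (0,6)@(1, 13): e=[0,-12,36] → .  [on edge]
    (1,6)@(3, 13): e=[-4,0,28] → .  [on edge]
    (2,6)@(5, 13): e=[-8,12,20] → .
  covered (4 px):
    . . . . . .
    . . . . . .
    . . . . . .
    . . . . X .
    . . . X X .
    . . X . . .
    . . . . . .
T2:
  2·area = 24
  edge (12, 10)→(4, 8): d=(-8,-2) top-left  bias=+0
  edge (4, 8)→(0, 4): d=(-4,-4) top-left  bias=+0
  edge (0, 4)→(12, 10): d=(12,6) right/bottom  bias=-1
    (0,2)@(1, 5): e=[18,0,6] → X  [on edge]
    (1,2)@(3, 5): e=[22,8,-6] → .
    (0,3)@(1, 7): e=[2,-8,30] → .
    (1,3)@(3, 7): e=[6,0,18] → X  [on edge]
    (2,3)@(5, 7): e=[10,8,6] → X
    (3,3)@(7, 7): e=[14,16,-6] → .
    (1,4)@(3, 9): e=[-10,-8,42] → .
    (2,4)@(5, 9): e=[-6,0,30] → .  [on edge]
    (4,4)@(9, 9): e=[2,16,6] → X
    (5,4)@(11, 9): e=[6,24,-6] → .
    (3,5)@(7, 11): e=[-18,0,42] → .  [on edge]
    (4,5)@(9, 11): e=[-14,8,30] → .
    (4,6)@(9, 13): e=[-30,0,54] → .  [on edge]
  covered (4 px):
    . . . . . .
    . . . . . .
    X . . . . .
    . X X . . .
    . . . . X .
    . . . . . .
    . . . . . .

Final: "outside"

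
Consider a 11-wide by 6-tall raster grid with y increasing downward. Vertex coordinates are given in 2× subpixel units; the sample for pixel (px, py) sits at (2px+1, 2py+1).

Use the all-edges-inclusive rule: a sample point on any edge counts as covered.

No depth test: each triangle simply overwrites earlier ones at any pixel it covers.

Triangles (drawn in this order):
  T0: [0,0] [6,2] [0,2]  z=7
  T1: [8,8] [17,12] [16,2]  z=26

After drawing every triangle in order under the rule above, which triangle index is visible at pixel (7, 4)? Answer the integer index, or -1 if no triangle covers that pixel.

T0:
  2·area = 12
  edge (0, 0)→(6, 2): d=(6,2) inclusive
  edge (6, 2)→(0, 2): d=(-6,0) inclusive
  edge (0, 2)→(0, 0): d=(0,-2) inclusive
    (0,0)@(1, 1): e=[4,6,2] → █
    (1,0)@(3, 1): e=[0,6,6] → █  [on edge]
    (2,0)@(5, 1): e=[-4,6,10] → ·
    (0,1)@(1, 3): e=[16,-6,2] → ·
    (1,1)@(3, 3): e=[12,-6,6] → ·
    (4,1)@(9, 3): e=[0,-6,18] → ·  [on edge]
    (7,2)@(15, 5): e=[0,-18,30] → ·  [on edge]
    (10,3)@(21, 7): e=[0,-30,42] → ·  [on edge]
  covered (2 px):
    █ █ · · · · · · · · ·
    · · · · · · · · · · ·
    · · · · · · · · · · ·
    · · · · · · · · · · ·
    · · · · · · · · · · ·
    · · · · · · · · · · ·
T1:
  2·area = 86  (B↔C swapped to make it positive)
  edge (8, 8)→(16, 2): d=(8,-6) inclusive
  edge (16, 2)→(17, 12): d=(1,10) inclusive
  edge (17, 12)→(8, 8): d=(-9,-4) inclusive
    (7,1)@(15, 3): e=[2,11,73] → █
    (8,1)@(17, 3): e=[14,-9,81] → ·
    (6,2)@(13, 5): e=[6,33,47] → █
    (8,2)@(17, 5): e=[30,-7,63] → ·
    (5,3)@(11, 7): e=[10,55,21] → █
    (8,3)@(17, 7): e=[46,-5,45] → ·
    (5,4)@(11, 9): e=[26,57,3] → █
    (8,4)@(17, 9): e=[62,-3,27] → ·
    (5,5)@(11, 11): e=[42,59,-15] → ·
    (6,5)@(13, 11): e=[54,39,-7] → ·
    (7,5)@(15, 11): e=[66,19,1] → █
    (8,5)@(17, 11): e=[78,-1,9] → ·
  covered (10 px):
    · · · · · · · · · · ·
    · · · · · · · █ · · ·
    · · · · · · █ █ · · ·
    · · · · · █ █ █ · · ·
    · · · · · █ █ █ · · ·
    · · · · · · · █ · · ·

Z-buffer (winner per pixel, '.' = empty):
  0 0 . . . . . . . . .
  . . . . . . . 1 . . .
  . . . . . . 1 1 . . .
  . . . . . 1 1 1 . . .
  . . . . . 1 1 1 . . .
  . . . . . . . 1 . . .

Result: 1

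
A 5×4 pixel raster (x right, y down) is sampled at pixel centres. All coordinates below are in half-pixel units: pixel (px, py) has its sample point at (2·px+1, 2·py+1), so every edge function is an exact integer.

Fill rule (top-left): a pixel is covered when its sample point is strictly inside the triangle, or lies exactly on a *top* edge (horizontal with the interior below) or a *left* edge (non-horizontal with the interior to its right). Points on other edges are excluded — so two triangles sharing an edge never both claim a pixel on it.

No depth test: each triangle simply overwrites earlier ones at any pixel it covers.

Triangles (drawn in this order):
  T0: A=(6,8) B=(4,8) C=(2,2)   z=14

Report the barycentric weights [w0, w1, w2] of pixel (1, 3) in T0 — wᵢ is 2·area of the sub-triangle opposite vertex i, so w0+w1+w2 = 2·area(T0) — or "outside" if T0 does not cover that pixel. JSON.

T0:
  2·area = 12
  edge (6, 8)→(4, 8): d=(-2,0) right/bottom  bias=-1
  edge (4, 8)→(2, 2): d=(-2,-6) top-left  bias=+0
  edge (2, 2)→(6, 8): d=(4,6) right/bottom  bias=-1
    (1,2)@(3, 5): e=[6,0,6] → X  [on edge]
    (2,2)@(5, 5): e=[6,12,-6] → .
    (1,3)@(3, 7): e=[2,-4,14] → .
    (2,3)@(5, 7): e=[2,8,2] → X
    (3,3)@(7, 7): e=[2,20,-10] → .
  covered (2 px):
    . . . . .
    . . . . .
    . X . . .
    . . X . .

Result: "outside"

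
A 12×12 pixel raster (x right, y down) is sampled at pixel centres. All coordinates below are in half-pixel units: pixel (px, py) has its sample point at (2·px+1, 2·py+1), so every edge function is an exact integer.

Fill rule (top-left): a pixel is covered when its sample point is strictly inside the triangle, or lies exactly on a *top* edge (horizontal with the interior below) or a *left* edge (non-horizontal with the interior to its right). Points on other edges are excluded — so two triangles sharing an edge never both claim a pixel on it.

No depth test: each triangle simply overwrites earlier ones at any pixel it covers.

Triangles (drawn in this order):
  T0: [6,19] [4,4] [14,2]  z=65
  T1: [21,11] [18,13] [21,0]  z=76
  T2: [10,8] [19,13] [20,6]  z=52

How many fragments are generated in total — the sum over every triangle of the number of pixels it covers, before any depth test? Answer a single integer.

T0:
  2·area = 154
  edge (6, 19)→(4, 4): d=(-2,-15) top-left  bias=+0
  edge (4, 4)→(14, 2): d=(10,-2) top-left  bias=+0
  edge (14, 2)→(6, 19): d=(-8,17) right/bottom  bias=-1
    (9,0)@(19, 1): e=[231,0,-77] → .  [on edge]
    (4,1)@(9, 3): e=[77,0,77] → X  [on edge]
    (5,1)@(11, 3): e=[107,4,43] → X
    (6,1)@(13, 3): e=[137,8,9] → X
    (7,1)@(15, 3): e=[167,12,-25] → .
    (2,2)@(5, 5): e=[13,12,129] → X
    (3,2)@(7, 5): e=[43,16,95] → X
    (6,2)@(13, 5): e=[133,28,-7] → .
    (2,3)@(5, 7): e=[9,32,113] → X
    (6,3)@(13, 7): e=[129,48,-23] → .
    (2,4)@(5, 9): e=[5,52,97] → X
    (5,4)@(11, 9): e=[95,64,-5] → .
  covered (19 px):
    . . . . . . . . . . . .
    . . . . X X X . . . . .
    . . X X X X . . . . . .
    . . X X X X . . . . . .
    . . X X X . . . . . . .
    . . X X X . . . . . . .
    . . . X . . . . . . . .
    . . . X . . . . . . . .
    . . . . . . . . . . . .
    . . . . . . . . . . . .
    . . . . . . . . . . . .
    . . . . . . . . . . . .
T1:
  2·area = 33
  edge (21, 11)→(18, 13): d=(-3,2) right/bottom  bias=-1
  edge (18, 13)→(21, 0): d=(3,-13) top-left  bias=+0
  edge (21, 0)→(21, 11): d=(0,11) right/bottom  bias=-1
    (10,0)@(21, 1): e=[30,3,0] → .  [on edge]
    (10,1)@(21, 3): e=[24,9,0] → .  [on edge]
    (10,2)@(21, 5): e=[18,15,0] → .  [on edge]
    (10,3)@(21, 7): e=[12,21,0] → .  [on edge]
    (9,4)@(19, 9): e=[10,1,22] → X
    (10,4)@(21, 9): e=[6,27,0] → .  [on edge]
    (9,5)@(19, 11): e=[4,7,22] → X
    (10,5)@(21, 11): e=[0,33,0] → .  [on edge]
    (9,6)@(19, 13): e=[-2,13,22] → .
    (10,6)@(21, 13): e=[-6,39,0] → .  [on edge]
    (7,7)@(15, 15): e=[0,-33,66] → .  [on edge]
    (10,7)@(21, 15): e=[-12,45,0] → .  [on edge]
    (10,8)@(21, 17): e=[-18,51,0] → .  [on edge]
    (4,9)@(9, 19): e=[0,-99,132] → .  [on edge]
    (10,9)@(21, 19): e=[-24,57,0] → .  [on edge]
    (10,10)@(21, 21): e=[-30,63,0] → .  [on edge]
    (1,11)@(3, 23): e=[0,-165,198] → .  [on edge]
    (10,11)@(21, 23): e=[-36,69,0] → .  [on edge]
  covered (2 px):
    . . . . . . . . . . . .
    . . . . . . . . . . . .
    . . . . . . . . . . . .
    . . . . . . . . . . . .
    . . . . . . . . . X . .
    . . . . . . . . . X . .
    . . . . . . . . . . . .
    . . . . . . . . . . . .
    . . . . . . . . . . . .
    . . . . . . . . . . . .
    . . . . . . . . . . . .
    . . . . . . . . . . . .
T2:
  2·area = 68  (B↔C swapped to make it positive)
  edge (10, 8)→(20, 6): d=(10,-2) top-left  bias=+0
  edge (20, 6)→(19, 13): d=(-1,7) right/bottom  bias=-1
  edge (19, 13)→(10, 8): d=(-9,-5) top-left  bias=+0
    (0,1)@(1, 3): e=[-68,136,0] → .  [on edge]
    (7,3)@(15, 7): e=[0,34,34] → X  [on edge]
    (8,3)@(17, 7): e=[4,20,44] → X
    (9,3)@(19, 7): e=[8,6,54] → X
    (10,3)@(21, 7): e=[12,-8,64] → .
    (2,4)@(5, 9): e=[0,102,-34] → .  [on edge]
    (6,4)@(13, 9): e=[16,46,6] → X
    (10,4)@(21, 9): e=[32,-10,46] → .
    (6,5)@(13, 11): e=[36,44,-12] → .
    (7,5)@(15, 11): e=[40,30,-2] → .
    (8,5)@(17, 11): e=[44,16,8] → X
    (10,5)@(21, 11): e=[52,-12,28] → .
    (9,6)@(19, 13): e=[68,0,0] → .  [on edge]
  covered (9 px):
    . . . . . . . . . . . .
    . . . . . . . . . . . .
    . . . . . . . . . . . .
    . . . . . . . X X X . .
    . . . . . . X X X X . .
    . . . . . . . . X X . .
    . . . . . . . . . . . .
    . . . . . . . . . . . .
    . . . . . . . . . . . .
    . . . . . . . . . . . .
    . . . . . . . . . . . .
    . . . . . . . . . . . .

Final: 30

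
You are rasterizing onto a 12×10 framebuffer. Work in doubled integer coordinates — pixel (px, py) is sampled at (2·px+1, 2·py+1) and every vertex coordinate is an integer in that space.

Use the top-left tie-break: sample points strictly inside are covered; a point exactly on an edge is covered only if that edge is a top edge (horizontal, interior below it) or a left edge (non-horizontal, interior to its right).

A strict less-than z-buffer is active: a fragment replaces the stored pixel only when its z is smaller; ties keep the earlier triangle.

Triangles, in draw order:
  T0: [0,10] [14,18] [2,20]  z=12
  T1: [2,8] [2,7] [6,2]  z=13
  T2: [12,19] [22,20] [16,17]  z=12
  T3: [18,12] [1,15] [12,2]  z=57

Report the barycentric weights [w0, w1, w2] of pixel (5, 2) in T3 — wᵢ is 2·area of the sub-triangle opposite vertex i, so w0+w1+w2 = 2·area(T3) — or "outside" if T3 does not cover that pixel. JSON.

T0:
  2·area = 124
  edge (0, 10)→(14, 18): d=(14,8) right/bottom  bias=-1
  edge (14, 18)→(2, 20): d=(-12,2) right/bottom  bias=-1
  edge (2, 20)→(0, 10): d=(-2,-10) top-left  bias=+0
    (0,5)@(1, 11): e=[6,110,8] → X
    (1,5)@(3, 11): e=[-10,106,28] → .
    (0,6)@(1, 13): e=[34,86,4] → X
    (1,6)@(3, 13): e=[18,82,24] → X
    (2,6)@(5, 13): e=[2,78,44] → X
    (3,6)@(7, 13): e=[-14,74,64] → .
    (0,7)@(1, 15): e=[62,62,0] → X  [on edge]
    (3,7)@(7, 15): e=[14,50,60] → X
    (4,7)@(9, 15): e=[-2,46,80] → .
    (0,8)@(1, 17): e=[90,38,-4] → .
    (1,8)@(3, 17): e=[74,34,16] → X
    (4,8)@(9, 17): e=[26,22,76] → X
  covered (16 px):
    . . . . . . . . . . . .
    . . . . . . . . . . . .
    . . . . . . . . . . . .
    . . . . . . . . . . . .
    . . . . . . . . . . . .
    X . . . . . . . . . . .
    X X X . . . . . . . . .
    X X X X . . . . . . . .
    . X X X X X . . . . . .
    . X X X . . . . . . . .
T1:
  2·area = 4
  edge (2, 8)→(2, 7): d=(0,-1) top-left  bias=+0
  edge (2, 7)→(6, 2): d=(4,-5) top-left  bias=+0
  edge (6, 2)→(2, 8): d=(-4,6) right/bottom  bias=-1
  covered (0 px):
    . . . . . . . . . . . .
    . . . . . . . . . . . .
    . . . . . . . . . . . .
    . . . . . . . . . . . .
    . . . . . . . . . . . .
    . . . . . . . . . . . .
    . . . . . . . . . . . .
    . . . . . . . . . . . .
    . . . . . . . . . . . .
    . . . . . . . . . . . .
T2:
  2·area = 24  (B↔C swapped to make it positive)
  edge (12, 19)→(16, 17): d=(4,-2) top-left  bias=+0
  edge (16, 17)→(22, 20): d=(6,3) right/bottom  bias=-1
  edge (22, 20)→(12, 19): d=(-10,-1) top-left  bias=+0
    (6,9)@(13, 19): e=[2,21,1] → X
    (7,9)@(15, 19): e=[6,15,3] → X
    (8,9)@(17, 19): e=[10,9,5] → X
    (9,9)@(19, 19): e=[14,3,7] → X
    (10,9)@(21, 19): e=[18,-3,9] → .
  covered (4 px):
    . . . . . . . . . . . .
    . . . . . . . . . . . .
    . . . . . . . . . . . .
    . . . . . . . . . . . .
    . . . . . . . . . . . .
    . . . . . . . . . . . .
    . . . . . . . . . . . .
    . . . . . . . . . . . .
    . . . . . . . . . . . .
    . . . . . . X X X X . .
T3:
  2·area = 188
  edge (18, 12)→(1, 15): d=(-17,3) right/bottom  bias=-1
  edge (1, 15)→(12, 2): d=(11,-13) top-left  bias=+0
  edge (12, 2)→(18, 12): d=(6,10) right/bottom  bias=-1
    (5,2)@(11, 5): e=[140,20,28] → X
    (6,2)@(13, 5): e=[134,46,8] → X
    (7,2)@(15, 5): e=[128,72,-12] → .
    (4,3)@(9, 7): e=[112,16,60] → X
    (7,3)@(15, 7): e=[94,94,0] → .  [on edge]
    (3,4)@(7, 9): e=[84,12,92] → X
    (7,4)@(15, 9): e=[60,116,12] → X
    (8,4)@(17, 9): e=[54,142,-8] → .
    (2,5)@(5, 11): e=[56,8,124] → X
    (8,5)@(17, 11): e=[20,164,4] → X
    (9,5)@(19, 11): e=[14,190,-16] → .
    (1,6)@(3, 13): e=[28,4,156] → X
    (0,7)@(1, 15): e=[0,0,188] → .  [on edge]
    (10,8)@(21, 17): e=[-94,282,0] → .  [on edge]
  covered (22 px):
    . . . . . . . . . . . .
    . . . . . . . . . . . .
    . . . . . X X . . . . .
    . . . . X X X . . . . .
    . . . X X X X X . . . .
    . . X X X X X X X . . .
    . X X X X X . . . . . .
    . . . . . . . . . . . .
    . . . . . . . . . . . .
    . . . . . . . . . . . .

Result: [20,28,140]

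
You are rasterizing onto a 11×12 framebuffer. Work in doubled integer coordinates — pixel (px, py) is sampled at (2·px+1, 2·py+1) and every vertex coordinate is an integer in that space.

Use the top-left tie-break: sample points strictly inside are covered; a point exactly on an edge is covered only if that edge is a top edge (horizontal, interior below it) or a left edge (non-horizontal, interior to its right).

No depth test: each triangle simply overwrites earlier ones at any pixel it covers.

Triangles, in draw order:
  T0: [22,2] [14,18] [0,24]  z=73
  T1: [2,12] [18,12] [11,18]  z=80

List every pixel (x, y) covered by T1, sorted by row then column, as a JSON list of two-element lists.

T0:
  2·area = 176
  edge (22, 2)→(14, 18): d=(-8,16) right/bottom  bias=-1
  edge (14, 18)→(0, 24): d=(-14,6) right/bottom  bias=-1
  edge (0, 24)→(22, 2): d=(22,-22) top-left  bias=+0
    (10,1)@(21, 3): e=[8,168,0] → X  [on edge]
    (9,2)@(19, 5): e=[24,152,0] → X  [on edge]
    (10,2)@(21, 5): e=[-8,140,44] → .
    (8,3)@(17, 7): e=[40,136,0] → X  [on edge]
    (10,3)@(21, 7): e=[-24,112,88] → .
    (7,4)@(15, 9): e=[56,120,0] → X  [on edge]
    (9,4)@(19, 9): e=[-8,96,88] → .
    (6,5)@(13, 11): e=[72,104,0] → X  [on edge]
    (9,5)@(19, 11): e=[-24,68,132] → .
    (5,6)@(11, 13): e=[88,88,0] → X  [on edge]
    (8,6)@(17, 13): e=[-8,52,132] → .
    (4,7)@(9, 15): e=[104,72,0] → X  [on edge]
    (10,7)@(21, 15): e=[-88,0,264] → .  [on edge]
    (3,8)@(7, 17): e=[120,56,0] → X  [on edge]
    (2,9)@(5, 19): e=[136,40,0] → X  [on edge]
    (1,10)@(3, 21): e=[152,24,0] → X  [on edge]
    (3,10)@(7, 21): e=[88,0,88] → .  [on edge]
    (0,11)@(1, 23): e=[168,8,0] → X  [on edge]
  covered (27 px):
    . . . . . . . . . . .
    . . . . . . . . . . X
    . . . . . . . . . X .
    . . . . . . . . X X .
    . . . . . . . X X . .
    . . . . . . X X X . .
    . . . . . X X X . . .
    . . . . X X X X . . .
    . . . X X X X . . . .
    . . X X X X . . . . .
    . X X . . . . . . . .
    X . . . . . . . . . .
T1:
  2·area = 96
  edge (2, 12)→(18, 12): d=(16,0) top-left  bias=+0
  edge (18, 12)→(11, 18): d=(-7,6) right/bottom  bias=-1
  edge (11, 18)→(2, 12): d=(-9,-6) top-left  bias=+0
    (2,6)@(5, 13): e=[16,71,9] → X
    (3,6)@(7, 13): e=[16,59,21] → X
    (4,6)@(9, 13): e=[16,47,33] → X
    (5,6)@(11, 13): e=[16,35,45] → X
    (6,6)@(13, 13): e=[16,23,57] → X
    (7,6)@(15, 13): e=[16,11,69] → X
    (8,6)@(17, 13): e=[16,-1,81] → .
    (2,7)@(5, 15): e=[48,57,-9] → .
    (3,7)@(7, 15): e=[48,45,3] → X
    (7,7)@(15, 15): e=[48,-3,51] → .
    (3,8)@(7, 17): e=[80,31,-15] → .
    (4,8)@(9, 17): e=[80,19,-3] → .
  covered (11 px):
    . . . . . . . . . . .
    . . . . . . . . . . .
    . . . . . . . . . . .
    . . . . . . . . . . .
    . . . . . . . . . . .
    . . . . . . . . . . .
    . . X X X X X X . . .
    . . . X X X X . . . .
    . . . . . X . . . . .
    . . . . . . . . . . .
    . . . . . . . . . . .
    . . . . . . . . . . .

Final: [[2,6],[3,6],[4,6],[5,6],[6,6],[7,6],[3,7],[4,7],[5,7],[6,7],[5,8]]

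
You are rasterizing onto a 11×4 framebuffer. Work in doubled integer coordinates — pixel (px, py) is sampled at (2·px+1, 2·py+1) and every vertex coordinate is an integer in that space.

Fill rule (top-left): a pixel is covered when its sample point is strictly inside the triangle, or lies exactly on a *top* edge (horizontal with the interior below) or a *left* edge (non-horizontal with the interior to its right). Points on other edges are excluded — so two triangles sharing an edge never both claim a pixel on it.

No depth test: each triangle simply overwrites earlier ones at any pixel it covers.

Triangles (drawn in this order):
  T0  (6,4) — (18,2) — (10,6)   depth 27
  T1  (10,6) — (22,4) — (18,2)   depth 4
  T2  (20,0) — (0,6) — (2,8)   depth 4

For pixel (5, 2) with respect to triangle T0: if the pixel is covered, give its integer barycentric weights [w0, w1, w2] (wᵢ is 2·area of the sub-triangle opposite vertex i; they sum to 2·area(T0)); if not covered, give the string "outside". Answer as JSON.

T0:
  2·area = 32
  edge (6, 4)→(18, 2): d=(12,-2) top-left  bias=+0
  edge (18, 2)→(10, 6): d=(-8,4) right/bottom  bias=-1
  edge (10, 6)→(6, 4): d=(-4,-2) top-left  bias=+0
    (6,1)@(13, 3): e=[2,12,18] → X
    (7,1)@(15, 3): e=[6,4,22] → X
    (8,1)@(17, 3): e=[10,-4,26] → .
    (4,2)@(9, 5): e=[18,12,2] → X
    (5,2)@(11, 5): e=[22,4,6] → X
    (6,2)@(13, 5): e=[26,-4,10] → .
    (7,2)@(15, 5): e=[30,-12,14] → .
    (4,3)@(9, 7): e=[42,-4,-6] → .
    (5,3)@(11, 7): e=[46,-12,-2] → .
  covered (4 px):
    . . . . . . . . . . .
    . . . . . . X X . . .
    . . . . X X . . . . .
    . . . . . . . . . . .
T1:
  2·area = 32  (B↔C swapped to make it positive)
  edge (10, 6)→(18, 2): d=(8,-4) top-left  bias=+0
  edge (18, 2)→(22, 4): d=(4,2) right/bottom  bias=-1
  edge (22, 4)→(10, 6): d=(-12,2) right/bottom  bias=-1
    (8,1)@(17, 3): e=[4,6,22] → X
    (9,1)@(19, 3): e=[12,2,18] → X
    (10,1)@(21, 3): e=[20,-2,14] → .
    (6,2)@(13, 5): e=[4,22,6] → X
    (7,2)@(15, 5): e=[12,18,2] → X
    (8,2)@(17, 5): e=[20,14,-2] → .
    (9,2)@(19, 5): e=[28,10,-6] → .
    (6,3)@(13, 7): e=[20,30,-18] → .
    (7,3)@(15, 7): e=[28,26,-22] → .
  covered (4 px):
    . . . . . . . . . . .
    . . . . . . . . X X .
    . . . . . . X X . . .
    . . . . . . . . . . .
T2:
  2·area = 52  (B↔C swapped to make it positive)
  edge (20, 0)→(2, 8): d=(-18,8) right/bottom  bias=-1
  edge (2, 8)→(0, 6): d=(-2,-2) top-left  bias=+0
  edge (0, 6)→(20, 0): d=(20,-6) top-left  bias=+0
    (8,0)@(17, 1): e=[6,44,2] → X
    (9,0)@(19, 1): e=[-10,48,14] → .
    (5,1)@(11, 3): e=[18,28,6] → X
    (6,1)@(13, 3): e=[2,32,18] → X
    (7,1)@(15, 3): e=[-14,36,30] → .
    (8,1)@(17, 3): e=[-30,40,42] → .
    (2,2)@(5, 5): e=[30,12,10] → X
    (3,2)@(7, 5): e=[14,16,22] → X
    (4,2)@(9, 5): e=[-2,20,34] → .
    (5,2)@(11, 5): e=[-18,24,46] → .
    (6,2)@(13, 5): e=[-34,28,58] → .
    (0,3)@(1, 7): e=[26,0,26] → X  [on edge]
  covered (7 px):
    . . . . . . . . X . .
    . . . . . X X . . . .
    . . X X . . . . . . .
    X X . . . . . . . . .

Final: [4,6,22]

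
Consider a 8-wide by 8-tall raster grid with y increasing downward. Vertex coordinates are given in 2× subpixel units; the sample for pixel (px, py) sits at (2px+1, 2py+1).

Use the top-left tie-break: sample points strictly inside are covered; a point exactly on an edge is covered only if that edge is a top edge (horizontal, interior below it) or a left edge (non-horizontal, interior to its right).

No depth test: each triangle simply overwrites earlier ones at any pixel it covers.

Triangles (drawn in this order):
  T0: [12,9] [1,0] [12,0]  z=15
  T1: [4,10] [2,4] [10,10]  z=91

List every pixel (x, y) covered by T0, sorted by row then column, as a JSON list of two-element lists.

T0:
  2·area = 99
  edge (12, 9)→(1, 0): d=(-11,-9) top-left  bias=+0
  edge (1, 0)→(12, 0): d=(11,0) top-left  bias=+0
  edge (12, 0)→(12, 9): d=(0,9) right/bottom  bias=-1
    (1,0)@(3, 1): e=[7,11,81] → █
    (2,0)@(5, 1): e=[25,11,63] → █
    (3,0)@(7, 1): e=[43,11,45] → █
    (4,0)@(9, 1): e=[61,11,27] → █
    (5,0)@(11, 1): e=[79,11,9] → █
    (6,0)@(13, 1): e=[97,11,-9] → ·
    (1,1)@(3, 3): e=[-15,33,81] → ·
    (2,1)@(5, 3): e=[3,33,63] → █
    (6,1)@(13, 3): e=[75,33,-9] → ·
    (2,2)@(5, 5): e=[-19,55,63] → ·
    (3,2)@(7, 5): e=[-1,55,45] → ·
    (4,2)@(9, 5): e=[17,55,27] → █
  covered (12 px):
    · █ █ █ █ █ · ·
    · · █ █ █ █ · ·
    · · · · █ █ · ·
    · · · · · █ · ·
    · · · · · · · ·
    · · · · · · · ·
    · · · · · · · ·
    · · · · · · · ·
T1:
  2·area = 36
  edge (4, 10)→(2, 4): d=(-2,-6) top-left  bias=+0
  edge (2, 4)→(10, 10): d=(8,6) right/bottom  bias=-1
  edge (10, 10)→(4, 10): d=(-6,0) right/bottom  bias=-1
    (0,0)@(1, 1): e=[0,-18,54] → ·  [on edge]
    (1,2)@(3, 5): e=[4,2,30] → █
    (2,2)@(5, 5): e=[16,-10,30] → ·
    (1,3)@(3, 7): e=[0,18,18] → █  [on edge]
    (2,3)@(5, 7): e=[12,6,18] → █
    (3,3)@(7, 7): e=[24,-6,18] → ·
    (1,4)@(3, 9): e=[-4,34,6] → ·
    (2,4)@(5, 9): e=[8,22,6] → █
    (3,4)@(7, 9): e=[20,10,6] → █
    (4,4)@(9, 9): e=[32,-2,6] → ·
    (2,5)@(5, 11): e=[4,38,-6] → ·
    (3,5)@(7, 11): e=[16,26,-6] → ·
    (2,6)@(5, 13): e=[0,54,-18] → ·  [on edge]
  covered (5 px):
    · · · · · · · ·
    · · · · · · · ·
    · █ · · · · · ·
    · █ █ · · · · ·
    · · █ █ · · · ·
    · · · · · · · ·
    · · · · · · · ·
    · · · · · · · ·

Result: [[1,0],[2,0],[3,0],[4,0],[5,0],[2,1],[3,1],[4,1],[5,1],[4,2],[5,2],[5,3]]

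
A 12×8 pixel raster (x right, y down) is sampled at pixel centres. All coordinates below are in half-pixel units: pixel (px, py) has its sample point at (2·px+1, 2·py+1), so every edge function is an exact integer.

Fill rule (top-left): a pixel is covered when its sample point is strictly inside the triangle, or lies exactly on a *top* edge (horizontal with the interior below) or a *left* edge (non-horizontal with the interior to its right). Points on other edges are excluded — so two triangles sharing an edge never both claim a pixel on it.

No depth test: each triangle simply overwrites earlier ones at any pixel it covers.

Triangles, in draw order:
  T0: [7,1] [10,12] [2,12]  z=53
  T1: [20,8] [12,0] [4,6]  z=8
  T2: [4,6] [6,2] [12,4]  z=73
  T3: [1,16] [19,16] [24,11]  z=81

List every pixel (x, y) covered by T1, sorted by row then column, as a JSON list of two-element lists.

T0:
  2·area = 88
  edge (7, 1)→(10, 12): d=(3,11) right/bottom  bias=-1
  edge (10, 12)→(2, 12): d=(-8,0) right/bottom  bias=-1
  edge (2, 12)→(7, 1): d=(5,-11) top-left  bias=+0
    (3,0)@(7, 1): e=[0,88,0] → .  [on edge]
    (3,1)@(7, 3): e=[6,72,10] → X
    (4,1)@(9, 3): e=[-16,72,32] → .
    (3,2)@(7, 5): e=[12,56,20] → X
    (4,2)@(9, 5): e=[-10,56,42] → .
    (2,3)@(5, 7): e=[40,40,8] → X
    (4,3)@(9, 7): e=[-4,40,52] → .
    (2,4)@(5, 9): e=[46,24,18] → X
    (4,4)@(9, 9): e=[2,24,62] → X
    (5,4)@(11, 9): e=[-20,24,84] → .
    (1,5)@(3, 11): e=[74,8,6] → X
    (5,5)@(11, 11): e=[-14,8,94] → .
  covered (11 px):
    . . . . . . . . . . . .
    . . . X . . . . . . . .
    . . . X . . . . . . . .
    . . X X . . . . . . . .
    . . X X X . . . . . . .
    . X X X X . . . . . . .
    . . . . . . . . . . . .
    . . . . . . . . . . . .
T1:
  2·area = 112  (B↔C swapped to make it positive)
  edge (20, 8)→(4, 6): d=(-16,-2) top-left  bias=+0
  edge (4, 6)→(12, 0): d=(8,-6) top-left  bias=+0
  edge (12, 0)→(20, 8): d=(8,8) right/bottom  bias=-1
    (5,0)@(11, 1): e=[94,2,16] → X
    (6,0)@(13, 1): e=[98,14,0] → .  [on edge]
    (4,1)@(9, 3): e=[58,6,48] → X
    (6,1)@(13, 3): e=[66,30,16] → X
    (7,1)@(15, 3): e=[70,42,0] → .  [on edge]
    (3,2)@(7, 5): e=[22,10,80] → X
    (7,2)@(15, 5): e=[38,58,16] → X
    (8,2)@(17, 5): e=[42,70,0] → .  [on edge]
    (3,3)@(7, 7): e=[-10,26,96] → .
    (4,3)@(9, 7): e=[-6,38,80] → .
    (5,3)@(11, 7): e=[-2,50,64] → .
    (6,3)@(13, 7): e=[2,62,48] → X
    (9,3)@(19, 7): e=[14,98,0] → .  [on edge]
    (10,4)@(21, 9): e=[-14,126,0] → .  [on edge]
    (11,5)@(23, 11): e=[-42,154,0] → .  [on edge]
  covered (12 px):
    . . . . . X . . . . . .
    . . . . X X X . . . . .
    . . . X X X X X . . . .
    . . . . . . X X X . . .
    . . . . . . . . . . . .
    . . . . . . . . . . . .
    . . . . . . . . . . . .
    . . . . . . . . . . . .
T2:
  2·area = 28
  edge (4, 6)→(6, 2): d=(2,-4) top-left  bias=+0
  edge (6, 2)→(12, 4): d=(6,2) right/bottom  bias=-1
  edge (12, 4)→(4, 6): d=(-8,2) right/bottom  bias=-1
    (1,0)@(3, 1): e=[-14,0,42] → .  [on edge]
    (3,1)@(7, 3): e=[6,4,18] → X
    (4,1)@(9, 3): e=[14,0,14] → .  [on edge]
    (2,2)@(5, 5): e=[2,20,6] → X
    (4,2)@(9, 5): e=[18,12,-2] → .
    (7,2)@(15, 5): e=[42,0,-14] → .  [on edge]
    (2,3)@(5, 7): e=[6,32,-10] → .
    (3,3)@(7, 7): e=[14,28,-14] → .
    (10,3)@(21, 7): e=[70,0,-42] → .  [on edge]
  covered (3 px):
    . . . . . . . . . . . .
    . . . X . . . . . . . .
    . . X X . . . . . . . .
    . . . . . . . . . . . .
    . . . . . . . . . . . .
    . . . . . . . . . . . .
    . . . . . . . . . . . .
    . . . . . . . . . . . .
T3:
  2·area = 90  (B↔C swapped to make it positive)
  edge (1, 16)→(24, 11): d=(23,-5) top-left  bias=+0
  edge (24, 11)→(19, 16): d=(-5,5) right/bottom  bias=-1
  edge (19, 16)→(1, 16): d=(-18,0) right/bottom  bias=-1
    (7,6)@(15, 13): e=[1,35,54] → X
    (8,6)@(17, 13): e=[11,25,54] → X
    (9,6)@(19, 13): e=[21,15,54] → X
    (10,6)@(21, 13): e=[31,5,54] → X
    (11,6)@(23, 13): e=[41,-5,54] → .
    (3,7)@(7, 15): e=[7,65,18] → X
    (4,7)@(9, 15): e=[17,55,18] → X
    (5,7)@(11, 15): e=[27,45,18] → X
    (6,7)@(13, 15): e=[37,35,18] → X
    (10,7)@(21, 15): e=[77,-5,18] → .
  covered (11 px):
    . . . . . . . . . . . .
    . . . . . . . . . . . .
    . . . . . . . . . . . .
    . . . . . . . . . . . .
    . . . . . . . . . . . .
    . . . . . . . . . . . .
    . . . . . . . X X X X .
    . . . X X X X X X X . .

Result: [[5,0],[4,1],[5,1],[6,1],[3,2],[4,2],[5,2],[6,2],[7,2],[6,3],[7,3],[8,3]]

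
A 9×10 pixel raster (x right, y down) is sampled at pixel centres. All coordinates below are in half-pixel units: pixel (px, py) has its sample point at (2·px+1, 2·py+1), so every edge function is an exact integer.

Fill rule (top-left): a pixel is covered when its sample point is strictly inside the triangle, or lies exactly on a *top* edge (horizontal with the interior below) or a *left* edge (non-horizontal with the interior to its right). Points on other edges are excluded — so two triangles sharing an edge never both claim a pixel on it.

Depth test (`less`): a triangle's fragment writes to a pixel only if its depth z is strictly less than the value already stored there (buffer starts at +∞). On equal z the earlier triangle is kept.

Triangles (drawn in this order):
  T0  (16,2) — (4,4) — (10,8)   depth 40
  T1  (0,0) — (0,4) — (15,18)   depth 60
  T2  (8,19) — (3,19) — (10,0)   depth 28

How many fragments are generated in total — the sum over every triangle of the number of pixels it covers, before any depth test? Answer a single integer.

T0:
  2·area = 60  (B↔C swapped to make it positive)
  edge (16, 2)→(10, 8): d=(-6,6) right/bottom  bias=-1
  edge (10, 8)→(4, 4): d=(-6,-4) top-left  bias=+0
  edge (4, 4)→(16, 2): d=(12,-2) top-left  bias=+0
    (8,0)@(17, 1): e=[0,70,-10] → ·  [on edge]
    (5,1)@(11, 3): e=[24,34,2] → #
    (6,1)@(13, 3): e=[12,42,6] → #
    (7,1)@(15, 3): e=[0,50,10] → ·  [on edge]
    (3,2)@(7, 5): e=[36,6,18] → #
    (4,2)@(9, 5): e=[24,14,22] → #
    (6,2)@(13, 5): e=[0,30,30] → ·  [on edge]
    (3,3)@(7, 7): e=[24,-6,42] → ·
    (4,3)@(9, 7): e=[12,2,46] → #
    (5,3)@(11, 7): e=[0,10,50] → ·  [on edge]
    (4,4)@(9, 9): e=[0,-10,70] → ·  [on edge]
    (3,5)@(7, 11): e=[0,-30,90] → ·  [on edge]
    (2,6)@(5, 13): e=[0,-50,110] → ·  [on edge]
    (1,7)@(3, 15): e=[0,-70,130] → ·  [on edge]
    (0,8)@(1, 17): e=[0,-90,150] → ·  [on edge]
  covered (6 px):
    · · · · · · · · ·
    · · · · · # # · ·
    · · · # # # · · ·
    · · · · # · · · ·
    · · · · · · · · ·
    · · · · · · · · ·
    · · · · · · · · ·
    · · · · · · · · ·
    · · · · · · · · ·
    · · · · · · · · ·
T1:
  2·area = 60  (B↔C swapped to make it positive)
  edge (0, 0)→(15, 18): d=(15,18) right/bottom  bias=-1
  edge (15, 18)→(0, 4): d=(-15,-14) top-left  bias=+0
  edge (0, 4)→(0, 0): d=(0,-4) top-left  bias=+0
    (0,1)@(1, 3): e=[27,29,4] → #
    (1,1)@(3, 3): e=[-9,57,12] → ·
    (0,2)@(1, 5): e=[57,-1,4] → ·
    (1,2)@(3, 5): e=[21,27,12] → #
    (2,2)@(5, 5): e=[-15,55,20] → ·
    (1,3)@(3, 7): e=[51,-3,12] → ·
    (2,3)@(5, 7): e=[15,25,20] → #
    (3,3)@(7, 7): e=[-21,53,28] → ·
    (2,4)@(5, 9): e=[45,-5,20] → ·
    (3,4)@(7, 9): e=[9,23,28] → #
    (4,4)@(9, 9): e=[-27,51,36] → ·
    (3,5)@(7, 11): e=[39,-7,28] → ·
  covered (5 px):
    · · · · · · · · ·
    # · · · · · · · ·
    · # · · · · · · ·
    · · # · · · · · ·
    · · · # · · · · ·
    · · · · # · · · ·
    · · · · · · · · ·
    · · · · · · · · ·
    · · · · · · · · ·
    · · · · · · · · ·
T2:
  2·area = 95
  edge (8, 19)→(3, 19): d=(-5,0) right/bottom  bias=-1
  edge (3, 19)→(10, 0): d=(7,-19) top-left  bias=+0
  edge (10, 0)→(8, 19): d=(-2,19) right/bottom  bias=-1
    (4,1)@(9, 3): e=[80,2,13] → #
    (5,1)@(11, 3): e=[80,40,-25] → ·
    (4,2)@(9, 5): e=[70,16,9] → #
    (5,2)@(11, 5): e=[70,54,-29] → ·
    (4,3)@(9, 7): e=[60,30,5] → #
    (5,3)@(11, 7): e=[60,68,-33] → ·
    (3,4)@(7, 9): e=[50,6,39] → #
    (5,4)@(11, 9): e=[50,82,-37] → ·
    (3,5)@(7, 11): e=[40,20,35] → #
    (4,5)@(9, 11): e=[40,58,-3] → ·
    (3,6)@(7, 13): e=[30,34,31] → #
    (4,6)@(9, 13): e=[30,72,-7] → ·
    (0,9)@(1, 19): e=[0,-38,133] → ·  [on edge]
    (1,9)@(3, 19): e=[0,0,95] → ·  [on edge]
    (2,9)@(5, 19): e=[0,38,57] → ·  [on edge]
    (3,9)@(7, 19): e=[0,76,19] → ·  [on edge]
    (4,9)@(9, 19): e=[0,114,-19] → ·  [on edge]
    (5,9)@(11, 19): e=[0,152,-57] → ·  [on edge]
    (6,9)@(13, 19): e=[0,190,-95] → ·  [on edge]
    (7,9)@(15, 19): e=[0,228,-133] → ·  [on edge]
    (8,9)@(17, 19): e=[0,266,-171] → ·  [on edge]
  covered (11 px):
    · · · · · · · · ·
    · · · · # · · · ·
    · · · · # · · · ·
    · · · · # · · · ·
    · · · # # · · · ·
    · · · # · · · · ·
    · · · # · · · · ·
    · · # # · · · · ·
    · · # # · · · · ·
    · · · · · · · · ·

Final: 22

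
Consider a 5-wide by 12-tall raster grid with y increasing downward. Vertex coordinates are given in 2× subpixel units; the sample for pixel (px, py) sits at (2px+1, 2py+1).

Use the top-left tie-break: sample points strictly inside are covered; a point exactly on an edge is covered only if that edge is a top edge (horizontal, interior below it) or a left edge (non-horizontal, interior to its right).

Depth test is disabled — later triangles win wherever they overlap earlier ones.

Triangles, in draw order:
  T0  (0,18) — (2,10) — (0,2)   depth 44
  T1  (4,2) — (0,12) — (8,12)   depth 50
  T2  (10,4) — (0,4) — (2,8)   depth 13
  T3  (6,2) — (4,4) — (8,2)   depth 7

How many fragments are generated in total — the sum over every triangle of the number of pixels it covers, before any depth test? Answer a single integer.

T0:
  2·area = 32  (B↔C swapped to make it positive)
  edge (0, 18)→(0, 2): d=(0,-16) top-left  bias=+0
  edge (0, 2)→(2, 10): d=(2,8) right/bottom  bias=-1
  edge (2, 10)→(0, 18): d=(-2,8) right/bottom  bias=-1
    (0,3)@(1, 7): e=[16,2,14] → X
    (1,3)@(3, 7): e=[48,-14,-2] → .
    (0,4)@(1, 9): e=[16,6,10] → X
    (1,4)@(3, 9): e=[48,-10,-6] → .
    (0,5)@(1, 11): e=[16,10,6] → X
    (1,5)@(3, 11): e=[48,-6,-10] → .
    (0,6)@(1, 13): e=[16,14,2] → X
    (1,6)@(3, 13): e=[48,-2,-14] → .
    (0,7)@(1, 15): e=[16,18,-2] → .
  covered (4 px):
    . . . . .
    . . . . .
    . . . . .
    X . . . .
    X . . . .
    X . . . .
    X . . . .
    . . . . .
    . . . . .
    . . . . .
    . . . . .
    . . . . .
T1:
  2·area = 80  (B↔C swapped to make it positive)
  edge (4, 2)→(8, 12): d=(4,10) right/bottom  bias=-1
  edge (8, 12)→(0, 12): d=(-8,0) right/bottom  bias=-1
  edge (0, 12)→(4, 2): d=(4,-10) top-left  bias=+0
    (1,2)@(3, 5): e=[22,56,2] → X
    (2,2)@(5, 5): e=[2,56,22] → X
    (3,2)@(7, 5): e=[-18,56,42] → .
    (1,3)@(3, 7): e=[30,40,10] → X
    (3,3)@(7, 7): e=[-10,40,50] → .
    (1,4)@(3, 9): e=[38,24,18] → X
    (3,4)@(7, 9): e=[-2,24,58] → .
    (0,5)@(1, 11): e=[66,8,6] → X
    (3,5)@(7, 11): e=[6,8,66] → X
    (4,5)@(9, 11): e=[-14,8,86] → .
    (0,6)@(1, 13): e=[74,-8,14] → .
    (1,6)@(3, 13): e=[54,-8,34] → .
  covered (10 px):
    . . . . .
    . . . . .
    . X X . .
    . X X . .
    . X X . .
    X X X X .
    . . . . .
    . . . . .
    . . . . .
    . . . . .
    . . . . .
    . . . . .
T2:
  2·area = 40  (B↔C swapped to make it positive)
  edge (10, 4)→(2, 8): d=(-8,4) right/bottom  bias=-1
  edge (2, 8)→(0, 4): d=(-2,-4) top-left  bias=+0
  edge (0, 4)→(10, 4): d=(10,0) top-left  bias=+0
    (0,2)@(1, 5): e=[28,2,10] → X
    (1,2)@(3, 5): e=[20,10,10] → X
    (2,2)@(5, 5): e=[12,18,10] → X
    (3,2)@(7, 5): e=[4,26,10] → X
    (4,2)@(9, 5): e=[-4,34,10] → .
    (0,3)@(1, 7): e=[12,-2,30] → .
    (1,3)@(3, 7): e=[4,6,30] → X
    (2,3)@(5, 7): e=[-4,14,30] → .
    (3,3)@(7, 7): e=[-12,22,30] → .
    (1,4)@(3, 9): e=[-12,2,50] → .
  covered (5 px):
    . . . . .
    . . . . .
    X X X X .
    . X . . .
    . . . . .
    . . . . .
    . . . . .
    . . . . .
    . . . . .
    . . . . .
    . . . . .
    . . . . .
T3:
  2·area = 4  (B↔C swapped to make it positive)
  edge (6, 2)→(8, 2): d=(2,0) top-left  bias=+0
  edge (8, 2)→(4, 4): d=(-4,2) right/bottom  bias=-1
  edge (4, 4)→(6, 2): d=(2,-2) top-left  bias=+0
    (3,0)@(7, 1): e=[-2,6,0] → .  [on edge]
    (2,1)@(5, 3): e=[2,2,0] → X  [on edge]
    (3,1)@(7, 3): e=[2,-2,4] → .
    (1,2)@(3, 5): e=[6,-2,0] → .  [on edge]
    (2,2)@(5, 5): e=[6,-6,4] → .
    (0,3)@(1, 7): e=[10,-6,0] → .  [on edge]
  covered (1 px):
    . . . . .
    . . X . .
    . . . . .
    . . . . .
    . . . . .
    . . . . .
    . . . . .
    . . . . .
    . . . . .
    . . . . .
    . . . . .
    . . . . .

Result: 20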